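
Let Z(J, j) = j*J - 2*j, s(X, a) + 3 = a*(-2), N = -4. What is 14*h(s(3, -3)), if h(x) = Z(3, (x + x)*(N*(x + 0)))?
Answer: -1008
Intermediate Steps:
s(X, a) = -3 - 2*a (s(X, a) = -3 + a*(-2) = -3 - 2*a)
Z(J, j) = -2*j + J*j (Z(J, j) = J*j - 2*j = -2*j + J*j)
h(x) = -8*x**2 (h(x) = ((x + x)*(-4*(x + 0)))*(-2 + 3) = ((2*x)*(-4*x))*1 = -8*x**2*1 = -8*x**2)
14*h(s(3, -3)) = 14*(-8*(-3 - 2*(-3))**2) = 14*(-8*(-3 + 6)**2) = 14*(-8*3**2) = 14*(-8*9) = 14*(-72) = -1008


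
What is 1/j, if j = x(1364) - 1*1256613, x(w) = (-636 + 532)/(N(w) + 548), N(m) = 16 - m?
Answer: -100/125661287 ≈ -7.9579e-7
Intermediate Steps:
x(w) = -104/(564 - w) (x(w) = (-636 + 532)/((16 - w) + 548) = -104/(564 - w))
j = -125661287/100 (j = 104/(-564 + 1364) - 1*1256613 = 104/800 - 1256613 = 104*(1/800) - 1256613 = 13/100 - 1256613 = -125661287/100 ≈ -1.2566e+6)
1/j = 1/(-125661287/100) = -100/125661287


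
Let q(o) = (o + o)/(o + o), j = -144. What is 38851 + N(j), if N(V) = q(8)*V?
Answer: 38707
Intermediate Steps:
q(o) = 1 (q(o) = (2*o)/((2*o)) = (2*o)*(1/(2*o)) = 1)
N(V) = V (N(V) = 1*V = V)
38851 + N(j) = 38851 - 144 = 38707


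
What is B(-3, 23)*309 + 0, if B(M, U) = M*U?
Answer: -21321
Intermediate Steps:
B(-3, 23)*309 + 0 = -3*23*309 + 0 = -69*309 + 0 = -21321 + 0 = -21321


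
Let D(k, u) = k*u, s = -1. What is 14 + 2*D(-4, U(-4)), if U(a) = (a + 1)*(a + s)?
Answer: -106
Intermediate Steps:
U(a) = (1 + a)*(-1 + a) (U(a) = (a + 1)*(a - 1) = (1 + a)*(-1 + a))
14 + 2*D(-4, U(-4)) = 14 + 2*(-4*(-1 + (-4)**2)) = 14 + 2*(-4*(-1 + 16)) = 14 + 2*(-4*15) = 14 + 2*(-60) = 14 - 120 = -106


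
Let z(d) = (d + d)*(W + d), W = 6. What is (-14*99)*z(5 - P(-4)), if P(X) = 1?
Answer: -110880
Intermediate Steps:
z(d) = 2*d*(6 + d) (z(d) = (d + d)*(6 + d) = (2*d)*(6 + d) = 2*d*(6 + d))
(-14*99)*z(5 - P(-4)) = (-14*99)*(2*(5 - 1*1)*(6 + (5 - 1*1))) = -2772*(5 - 1)*(6 + (5 - 1)) = -2772*4*(6 + 4) = -2772*4*10 = -1386*80 = -110880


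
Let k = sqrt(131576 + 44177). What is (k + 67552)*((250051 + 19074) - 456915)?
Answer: -12685590080 - 187790*sqrt(175753) ≈ -1.2764e+10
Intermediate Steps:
k = sqrt(175753) ≈ 419.23
(k + 67552)*((250051 + 19074) - 456915) = (sqrt(175753) + 67552)*((250051 + 19074) - 456915) = (67552 + sqrt(175753))*(269125 - 456915) = (67552 + sqrt(175753))*(-187790) = -12685590080 - 187790*sqrt(175753)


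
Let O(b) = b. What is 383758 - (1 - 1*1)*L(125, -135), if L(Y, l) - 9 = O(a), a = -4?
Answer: 383758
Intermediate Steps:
L(Y, l) = 5 (L(Y, l) = 9 - 4 = 5)
383758 - (1 - 1*1)*L(125, -135) = 383758 - (1 - 1*1)*5 = 383758 - (1 - 1)*5 = 383758 - 0*5 = 383758 - 1*0 = 383758 + 0 = 383758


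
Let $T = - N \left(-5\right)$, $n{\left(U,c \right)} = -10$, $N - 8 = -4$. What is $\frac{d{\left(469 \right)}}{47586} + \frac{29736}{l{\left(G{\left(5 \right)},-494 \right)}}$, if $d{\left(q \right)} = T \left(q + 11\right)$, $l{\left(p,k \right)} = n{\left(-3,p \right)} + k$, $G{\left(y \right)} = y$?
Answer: $- \frac{466329}{7931} \approx -58.798$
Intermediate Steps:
$N = 4$ ($N = 8 - 4 = 4$)
$T = 20$ ($T = \left(-1\right) 4 \left(-5\right) = \left(-4\right) \left(-5\right) = 20$)
$l{\left(p,k \right)} = -10 + k$
$d{\left(q \right)} = 220 + 20 q$ ($d{\left(q \right)} = 20 \left(q + 11\right) = 20 \left(11 + q\right) = 220 + 20 q$)
$\frac{d{\left(469 \right)}}{47586} + \frac{29736}{l{\left(G{\left(5 \right)},-494 \right)}} = \frac{220 + 20 \cdot 469}{47586} + \frac{29736}{-10 - 494} = \left(220 + 9380\right) \frac{1}{47586} + \frac{29736}{-504} = 9600 \cdot \frac{1}{47586} + 29736 \left(- \frac{1}{504}\right) = \frac{1600}{7931} - 59 = - \frac{466329}{7931}$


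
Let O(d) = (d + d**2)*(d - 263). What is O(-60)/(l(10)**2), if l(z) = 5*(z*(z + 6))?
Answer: -57171/32000 ≈ -1.7866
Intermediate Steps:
O(d) = (-263 + d)*(d + d**2) (O(d) = (d + d**2)*(-263 + d) = (-263 + d)*(d + d**2))
l(z) = 5*z*(6 + z) (l(z) = 5*(z*(6 + z)) = 5*z*(6 + z))
O(-60)/(l(10)**2) = (-60*(-263 + (-60)**2 - 262*(-60)))/((5*10*(6 + 10))**2) = (-60*(-263 + 3600 + 15720))/((5*10*16)**2) = (-60*19057)/(800**2) = -1143420/640000 = -1143420*1/640000 = -57171/32000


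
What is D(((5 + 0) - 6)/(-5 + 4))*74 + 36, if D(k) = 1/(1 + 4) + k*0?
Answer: 254/5 ≈ 50.800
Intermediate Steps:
D(k) = ⅕ (D(k) = 1/5 + 0 = ⅕ + 0 = ⅕)
D(((5 + 0) - 6)/(-5 + 4))*74 + 36 = (⅕)*74 + 36 = 74/5 + 36 = 254/5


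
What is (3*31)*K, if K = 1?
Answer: 93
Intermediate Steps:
(3*31)*K = (3*31)*1 = 93*1 = 93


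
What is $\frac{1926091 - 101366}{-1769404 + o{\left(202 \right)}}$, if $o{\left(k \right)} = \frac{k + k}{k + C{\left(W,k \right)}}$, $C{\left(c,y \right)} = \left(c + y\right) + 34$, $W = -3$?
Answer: $- \frac{793755375}{769690336} \approx -1.0313$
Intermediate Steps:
$C{\left(c,y \right)} = 34 + c + y$
$o{\left(k \right)} = \frac{2 k}{31 + 2 k}$ ($o{\left(k \right)} = \frac{k + k}{k + \left(34 - 3 + k\right)} = \frac{2 k}{k + \left(31 + k\right)} = \frac{2 k}{31 + 2 k}$)
$\frac{1926091 - 101366}{-1769404 + o{\left(202 \right)}} = \frac{1926091 - 101366}{-1769404 + 2 \cdot 202 \frac{1}{31 + 2 \cdot 202}} = \frac{1824725}{-1769404 + 2 \cdot 202 \frac{1}{31 + 404}} = \frac{1824725}{-1769404 + 2 \cdot 202 \cdot \frac{1}{435}} = \frac{1824725}{-1769404 + \frac{404}{435}} = \frac{1824725}{- \frac{769690336}{435}} = 1824725 \left(- \frac{435}{769690336}\right) = - \frac{793755375}{769690336}$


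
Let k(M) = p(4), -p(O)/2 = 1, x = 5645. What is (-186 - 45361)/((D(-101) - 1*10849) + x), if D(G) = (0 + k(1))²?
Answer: 45547/5200 ≈ 8.7590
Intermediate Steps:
p(O) = -2 (p(O) = -2*1 = -2)
k(M) = -2
D(G) = 4 (D(G) = (0 - 2)² = (-2)² = 4)
(-186 - 45361)/((D(-101) - 1*10849) + x) = (-186 - 45361)/((4 - 1*10849) + 5645) = -45547/((4 - 10849) + 5645) = -45547/(-10845 + 5645) = -45547/(-5200) = -45547*(-1/5200) = 45547/5200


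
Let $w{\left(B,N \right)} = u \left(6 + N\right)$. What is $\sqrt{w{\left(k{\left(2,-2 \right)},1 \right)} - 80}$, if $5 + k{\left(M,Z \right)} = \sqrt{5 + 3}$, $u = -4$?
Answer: $6 i \sqrt{3} \approx 10.392 i$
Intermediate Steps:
$k{\left(M,Z \right)} = -5 + 2 \sqrt{2}$ ($k{\left(M,Z \right)} = -5 + \sqrt{5 + 3} = -5 + \sqrt{8} = -5 + 2 \sqrt{2}$)
$w{\left(B,N \right)} = -24 - 4 N$ ($w{\left(B,N \right)} = - 4 \left(6 + N\right) = -24 - 4 N$)
$\sqrt{w{\left(k{\left(2,-2 \right)},1 \right)} - 80} = \sqrt{\left(-24 - 4\right) - 80} = \sqrt{-28 - 80} = \sqrt{-108} = 6 i \sqrt{3}$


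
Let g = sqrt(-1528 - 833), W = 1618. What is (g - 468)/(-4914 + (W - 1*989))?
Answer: 468/4285 - I*sqrt(2361)/4285 ≈ 0.10922 - 0.01134*I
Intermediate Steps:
g = I*sqrt(2361) (g = sqrt(-2361) = I*sqrt(2361) ≈ 48.59*I)
(g - 468)/(-4914 + (W - 1*989)) = (I*sqrt(2361) - 468)/(-4914 + (1618 - 1*989)) = (-468 + I*sqrt(2361))/(-4914 + (1618 - 989)) = (-468 + I*sqrt(2361))/(-4914 + 629) = (-468 + I*sqrt(2361))/(-4285) = (-468 + I*sqrt(2361))*(-1/4285) = 468/4285 - I*sqrt(2361)/4285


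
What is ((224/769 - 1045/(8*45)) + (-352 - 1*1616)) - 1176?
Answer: -174221585/55368 ≈ -3146.6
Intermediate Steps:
((224/769 - 1045/(8*45)) + (-352 - 1*1616)) - 1176 = ((224*(1/769) - 1045/360) + (-352 - 1616)) - 1176 = ((224/769 - 1045*1/360) - 1968) - 1176 = ((224/769 - 209/72) - 1968) - 1176 = (-144593/55368 - 1968) - 1176 = -109108817/55368 - 1176 = -174221585/55368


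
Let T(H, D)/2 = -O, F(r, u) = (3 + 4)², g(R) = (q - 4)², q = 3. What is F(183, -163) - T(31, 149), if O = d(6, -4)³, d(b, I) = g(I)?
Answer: 51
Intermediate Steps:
g(R) = 1 (g(R) = (3 - 4)² = (-1)² = 1)
d(b, I) = 1
F(r, u) = 49 (F(r, u) = 7² = 49)
O = 1 (O = 1³ = 1)
T(H, D) = -2 (T(H, D) = 2*(-1*1) = 2*(-1) = -2)
F(183, -163) - T(31, 149) = 49 - 1*(-2) = 49 + 2 = 51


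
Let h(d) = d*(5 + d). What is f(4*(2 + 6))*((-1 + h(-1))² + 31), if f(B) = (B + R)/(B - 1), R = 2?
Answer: 1904/31 ≈ 61.419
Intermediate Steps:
f(B) = (2 + B)/(-1 + B) (f(B) = (B + 2)/(B - 1) = (2 + B)/(-1 + B))
f(4*(2 + 6))*((-1 + h(-1))² + 31) = ((2 + 4*(2 + 6))/(-1 + 4*(2 + 6)))*((-1 - (5 - 1))² + 31) = ((2 + 4*8)/(-1 + 4*8))*((-1 - 1*4)² + 31) = ((2 + 32)/(-1 + 32))*((-1 - 4)² + 31) = (34/31)*((-5)² + 31) = ((1/31)*34)*(25 + 31) = (34/31)*56 = 1904/31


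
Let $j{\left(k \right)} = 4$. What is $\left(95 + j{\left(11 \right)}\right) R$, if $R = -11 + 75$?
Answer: $6336$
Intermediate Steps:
$R = 64$
$\left(95 + j{\left(11 \right)}\right) R = \left(95 + 4\right) 64 = 99 \cdot 64 = 6336$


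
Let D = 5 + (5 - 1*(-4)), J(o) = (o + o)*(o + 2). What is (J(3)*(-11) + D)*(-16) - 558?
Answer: 4498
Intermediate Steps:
J(o) = 2*o*(2 + o) (J(o) = (2*o)*(2 + o) = 2*o*(2 + o))
D = 14 (D = 5 + (5 + 4) = 5 + 9 = 14)
(J(3)*(-11) + D)*(-16) - 558 = ((2*3*(2 + 3))*(-11) + 14)*(-16) - 558 = ((2*3*5)*(-11) + 14)*(-16) - 558 = (30*(-11) + 14)*(-16) - 558 = (-330 + 14)*(-16) - 558 = -316*(-16) - 558 = 5056 - 558 = 4498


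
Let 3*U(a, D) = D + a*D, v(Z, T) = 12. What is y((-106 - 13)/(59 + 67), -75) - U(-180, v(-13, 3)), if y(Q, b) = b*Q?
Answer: 4721/6 ≈ 786.83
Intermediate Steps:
U(a, D) = D/3 + D*a/3 (U(a, D) = (D + a*D)/3 = (D + D*a)/3 = D/3 + D*a/3)
y(Q, b) = Q*b
y((-106 - 13)/(59 + 67), -75) - U(-180, v(-13, 3)) = ((-106 - 13)/(59 + 67))*(-75) - 12*(1 - 180)/3 = -119/126*(-75) - 12*(-179)/3 = -119*1/126*(-75) - 1*(-716) = -17/18*(-75) + 716 = 425/6 + 716 = 4721/6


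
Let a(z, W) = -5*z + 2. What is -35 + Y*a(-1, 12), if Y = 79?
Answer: 518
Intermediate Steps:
a(z, W) = 2 - 5*z
-35 + Y*a(-1, 12) = -35 + 79*(2 - 5*(-1)) = -35 + 79*(2 + 5) = -35 + 79*7 = -35 + 553 = 518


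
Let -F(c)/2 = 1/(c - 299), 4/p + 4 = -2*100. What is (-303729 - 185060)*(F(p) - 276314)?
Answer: 1029826708635011/7625 ≈ 1.3506e+11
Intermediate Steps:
p = -1/51 (p = 4/(-4 - 2*100) = 4/(-4 - 200) = 4/(-204) = 4*(-1/204) = -1/51 ≈ -0.019608)
F(c) = -2/(-299 + c) (F(c) = -2/(c - 299) = -2/(-299 + c))
(-303729 - 185060)*(F(p) - 276314) = (-303729 - 185060)*(-2/(-299 - 1/51) - 276314) = -488789*(-2/(-15250/51) - 276314) = -488789*(-2*(-51/15250) - 276314) = -488789*(51/7625 - 276314) = -488789*(-2106894199/7625) = 1029826708635011/7625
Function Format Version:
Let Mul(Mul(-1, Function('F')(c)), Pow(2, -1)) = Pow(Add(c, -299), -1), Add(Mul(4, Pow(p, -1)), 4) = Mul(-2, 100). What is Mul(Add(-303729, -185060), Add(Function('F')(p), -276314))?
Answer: Rational(1029826708635011, 7625) ≈ 1.3506e+11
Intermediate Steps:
p = Rational(-1, 51) (p = Mul(4, Pow(Add(-4, Mul(-2, 100)), -1)) = Mul(4, Pow(Add(-4, -200), -1)) = Mul(4, Pow(-204, -1)) = Mul(4, Rational(-1, 204)) = Rational(-1, 51) ≈ -0.019608)
Function('F')(c) = Mul(-2, Pow(Add(-299, c), -1)) (Function('F')(c) = Mul(-2, Pow(Add(c, -299), -1)) = Mul(-2, Pow(Add(-299, c), -1)))
Mul(Add(-303729, -185060), Add(Function('F')(p), -276314)) = Mul(Add(-303729, -185060), Add(Mul(-2, Pow(Add(-299, Rational(-1, 51)), -1)), -276314)) = Mul(-488789, Add(Mul(-2, Pow(Rational(-15250, 51), -1)), -276314)) = Mul(-488789, Add(Mul(-2, Rational(-51, 15250)), -276314)) = Mul(-488789, Add(Rational(51, 7625), -276314)) = Mul(-488789, Rational(-2106894199, 7625)) = Rational(1029826708635011, 7625)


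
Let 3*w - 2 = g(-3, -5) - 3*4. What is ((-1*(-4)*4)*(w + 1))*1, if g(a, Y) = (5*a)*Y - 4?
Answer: 1024/3 ≈ 341.33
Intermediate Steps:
g(a, Y) = -4 + 5*Y*a (g(a, Y) = 5*Y*a - 4 = -4 + 5*Y*a)
w = 61/3 (w = ⅔ + ((-4 + 5*(-5)*(-3)) - 3*4)/3 = ⅔ + ((-4 + 75) - 12)/3 = ⅔ + (71 - 12)/3 = ⅔ + (⅓)*59 = ⅔ + 59/3 = 61/3 ≈ 20.333)
((-1*(-4)*4)*(w + 1))*1 = ((-1*(-4)*4)*(61/3 + 1))*1 = ((4*4)*(64/3))*1 = (16*(64/3))*1 = (1024/3)*1 = 1024/3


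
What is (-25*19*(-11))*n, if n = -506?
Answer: -2643850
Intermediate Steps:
(-25*19*(-11))*n = (-25*19*(-11))*(-506) = -475*(-11)*(-506) = 5225*(-506) = -2643850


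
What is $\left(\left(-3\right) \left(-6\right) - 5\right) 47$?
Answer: $611$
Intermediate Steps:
$\left(\left(-3\right) \left(-6\right) - 5\right) 47 = \left(18 - 5\right) 47 = 13 \cdot 47 = 611$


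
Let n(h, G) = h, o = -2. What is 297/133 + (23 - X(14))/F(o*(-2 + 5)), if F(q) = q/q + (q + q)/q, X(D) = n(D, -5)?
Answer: 696/133 ≈ 5.2331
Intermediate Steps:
X(D) = D
F(q) = 3 (F(q) = 1 + (2*q)/q = 1 + 2 = 3)
297/133 + (23 - X(14))/F(o*(-2 + 5)) = 297/133 + (23 - 1*14)/3 = 297*(1/133) + (23 - 14)*(⅓) = 297/133 + 9*(⅓) = 297/133 + 3 = 696/133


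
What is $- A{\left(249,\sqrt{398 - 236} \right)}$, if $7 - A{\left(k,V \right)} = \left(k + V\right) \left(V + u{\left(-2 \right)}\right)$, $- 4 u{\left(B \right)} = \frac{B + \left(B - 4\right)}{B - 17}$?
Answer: $\frac{2447}{19} + \frac{42561 \sqrt{2}}{19} \approx 3296.7$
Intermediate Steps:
$u{\left(B \right)} = - \frac{-4 + 2 B}{4 \left(-17 + B\right)}$ ($u{\left(B \right)} = - \frac{\left(B + \left(B - 4\right)\right) \frac{1}{B - 17}}{4} = - \frac{\left(B + \left(-4 + B\right)\right) \frac{1}{-17 + B}}{4} = - \frac{\left(-4 + 2 B\right) \frac{1}{-17 + B}}{4} = - \frac{\frac{1}{-17 + B} \left(-4 + 2 B\right)}{4} = - \frac{-4 + 2 B}{4 \left(-17 + B\right)}$)
$A{\left(k,V \right)} = 7 - \left(- \frac{2}{19} + V\right) \left(V + k\right)$ ($A{\left(k,V \right)} = 7 - \left(k + V\right) \left(V + \frac{2 - -2}{2 \left(-17 - 2\right)}\right) = 7 - \left(V + k\right) \left(V + \frac{2 + 2}{2 \left(-19\right)}\right) = 7 - \left(V + k\right) \left(V + \frac{1}{2} \left(- \frac{1}{19}\right) 4\right) = 7 - \left(V + k\right) \left(V - \frac{2}{19}\right) = 7 - \left(V + k\right) \left(- \frac{2}{19} + V\right) = 7 - \left(- \frac{2}{19} + V\right) \left(V + k\right)$)
$- A{\left(249,\sqrt{398 - 236} \right)} = - (7 - \left(\sqrt{398 - 236}\right)^{2} + \frac{2 \sqrt{398 - 236}}{19} + \frac{2}{19} \cdot 249 - \sqrt{398 - 236} \cdot 249) = - (7 - \left(\sqrt{162}\right)^{2} + \frac{2 \sqrt{162}}{19} + \frac{498}{19} - \sqrt{162} \cdot 249) = - (7 - \left(9 \sqrt{2}\right)^{2} + \frac{2 \cdot 9 \sqrt{2}}{19} + \frac{498}{19} - 9 \sqrt{2} \cdot 249) = - (7 - 162 + \frac{18 \sqrt{2}}{19} + \frac{498}{19} - 2241 \sqrt{2}) = - (- \frac{2447}{19} - \frac{42561 \sqrt{2}}{19}) = \frac{2447}{19} + \frac{42561 \sqrt{2}}{19}$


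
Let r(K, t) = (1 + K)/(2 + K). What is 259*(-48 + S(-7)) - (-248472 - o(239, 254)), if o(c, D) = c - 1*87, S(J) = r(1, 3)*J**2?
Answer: 733958/3 ≈ 2.4465e+5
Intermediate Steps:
r(K, t) = (1 + K)/(2 + K)
S(J) = 2*J**2/3 (S(J) = ((1 + 1)/(2 + 1))*J**2 = (2/3)*J**2 = ((1/3)*2)*J**2 = 2*J**2/3)
o(c, D) = -87 + c (o(c, D) = c - 87 = -87 + c)
259*(-48 + S(-7)) - (-248472 - o(239, 254)) = 259*(-48 + (2/3)*(-7)**2) - (-248472 - (-87 + 239)) = 259*(-48 + (2/3)*49) - (-248472 - 1*152) = 259*(-48 + 98/3) - (-248472 - 152) = 259*(-46/3) - 1*(-248624) = -11914/3 + 248624 = 733958/3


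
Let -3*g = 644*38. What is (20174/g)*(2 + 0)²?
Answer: -4323/437 ≈ -9.8925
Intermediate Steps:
g = -24472/3 (g = -644*38/3 = -⅓*24472 = -24472/3 ≈ -8157.3)
(20174/g)*(2 + 0)² = (20174/(-24472/3))*(2 + 0)² = (20174*(-3/24472))*2² = -4323/1748*4 = -4323/437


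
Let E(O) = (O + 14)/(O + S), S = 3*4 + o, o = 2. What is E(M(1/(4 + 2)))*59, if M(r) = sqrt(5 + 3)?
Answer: 59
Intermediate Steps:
S = 14 (S = 3*4 + 2 = 12 + 2 = 14)
M(r) = 2*sqrt(2) (M(r) = sqrt(8) = 2*sqrt(2))
E(O) = 1 (E(O) = (O + 14)/(O + 14) = (14 + O)/(14 + O) = 1)
E(M(1/(4 + 2)))*59 = 1*59 = 59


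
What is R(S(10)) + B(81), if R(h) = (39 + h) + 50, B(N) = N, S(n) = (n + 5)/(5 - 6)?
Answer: 155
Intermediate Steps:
S(n) = -5 - n (S(n) = (5 + n)/(-1) = (5 + n)*(-1) = -5 - n)
R(h) = 89 + h
R(S(10)) + B(81) = (89 + (-5 - 1*10)) + 81 = (89 + (-5 - 10)) + 81 = (89 - 15) + 81 = 74 + 81 = 155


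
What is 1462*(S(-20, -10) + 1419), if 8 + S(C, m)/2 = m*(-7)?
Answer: 2255866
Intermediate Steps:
S(C, m) = -16 - 14*m (S(C, m) = -16 + 2*(m*(-7)) = -16 + 2*(-7*m) = -16 - 14*m)
1462*(S(-20, -10) + 1419) = 1462*((-16 - 14*(-10)) + 1419) = 1462*((-16 + 140) + 1419) = 1462*(124 + 1419) = 1462*1543 = 2255866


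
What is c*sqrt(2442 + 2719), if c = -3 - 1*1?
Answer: -4*sqrt(5161) ≈ -287.36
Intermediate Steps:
c = -4 (c = -3 - 1 = -4)
c*sqrt(2442 + 2719) = -4*sqrt(2442 + 2719) = -4*sqrt(5161)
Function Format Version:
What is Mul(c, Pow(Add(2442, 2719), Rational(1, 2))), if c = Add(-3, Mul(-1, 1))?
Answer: Mul(-4, Pow(5161, Rational(1, 2))) ≈ -287.36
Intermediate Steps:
c = -4 (c = Add(-3, -1) = -4)
Mul(c, Pow(Add(2442, 2719), Rational(1, 2))) = Mul(-4, Pow(Add(2442, 2719), Rational(1, 2))) = Mul(-4, Pow(5161, Rational(1, 2)))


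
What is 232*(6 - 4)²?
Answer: 928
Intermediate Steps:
232*(6 - 4)² = 232*2² = 232*4 = 928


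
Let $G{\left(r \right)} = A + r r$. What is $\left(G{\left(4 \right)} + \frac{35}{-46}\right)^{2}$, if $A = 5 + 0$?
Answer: $\frac{866761}{2116} \approx 409.62$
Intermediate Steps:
$A = 5$
$G{\left(r \right)} = 5 + r^{2}$ ($G{\left(r \right)} = 5 + r r = 5 + r^{2}$)
$\left(G{\left(4 \right)} + \frac{35}{-46}\right)^{2} = \left(\left(5 + 4^{2}\right) + \frac{35}{-46}\right)^{2} = \left(\left(5 + 16\right) + 35 \left(- \frac{1}{46}\right)\right)^{2} = \left(21 - \frac{35}{46}\right)^{2} = \left(\frac{931}{46}\right)^{2} = \frac{866761}{2116}$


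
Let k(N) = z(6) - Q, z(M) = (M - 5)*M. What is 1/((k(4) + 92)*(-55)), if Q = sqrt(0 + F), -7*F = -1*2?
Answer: -343/1848715 - sqrt(14)/3697430 ≈ -0.00018655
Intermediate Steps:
z(M) = M*(-5 + M) (z(M) = (-5 + M)*M = M*(-5 + M))
F = 2/7 (F = -(-1)*2/7 = -1/7*(-2) = 2/7 ≈ 0.28571)
Q = sqrt(14)/7 (Q = sqrt(0 + 2/7) = sqrt(2/7) = sqrt(14)/7 ≈ 0.53452)
k(N) = 6 - sqrt(14)/7 (k(N) = 6*(-5 + 6) - sqrt(14)/7 = 6*1 - sqrt(14)/7 = 6 - sqrt(14)/7)
1/((k(4) + 92)*(-55)) = 1/(((6 - sqrt(14)/7) + 92)*(-55)) = 1/((98 - sqrt(14)/7)*(-55)) = 1/(-5390 + 55*sqrt(14)/7)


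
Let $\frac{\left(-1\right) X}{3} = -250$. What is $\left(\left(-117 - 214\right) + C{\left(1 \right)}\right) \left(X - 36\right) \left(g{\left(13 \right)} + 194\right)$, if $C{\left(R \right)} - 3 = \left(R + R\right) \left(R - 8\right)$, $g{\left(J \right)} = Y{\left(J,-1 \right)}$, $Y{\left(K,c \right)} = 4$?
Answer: $-48349224$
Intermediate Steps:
$X = 750$ ($X = \left(-3\right) \left(-250\right) = 750$)
$g{\left(J \right)} = 4$
$C{\left(R \right)} = 3 + 2 R \left(-8 + R\right)$ ($C{\left(R \right)} = 3 + \left(R + R\right) \left(R - 8\right) = 3 + 2 R \left(-8 + R\right)$)
$\left(\left(-117 - 214\right) + C{\left(1 \right)}\right) \left(X - 36\right) \left(g{\left(13 \right)} + 194\right) = \left(\left(-117 - 214\right) + \left(3 - 16 + 2 \cdot 1^{2}\right)\right) \left(750 - 36\right) \left(4 + 194\right) = \left(\left(-117 - 214\right) + \left(3 - 16 + 2 \cdot 1\right)\right) 714 \cdot 198 = \left(-331 + \left(3 - 16 + 2\right)\right) 141372 = \left(-331 - 11\right) 141372 = \left(-342\right) 141372 = -48349224$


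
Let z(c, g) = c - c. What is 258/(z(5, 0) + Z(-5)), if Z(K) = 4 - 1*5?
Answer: -258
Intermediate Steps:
z(c, g) = 0
Z(K) = -1 (Z(K) = 4 - 5 = -1)
258/(z(5, 0) + Z(-5)) = 258/(0 - 1) = 258/(-1) = -1*258 = -258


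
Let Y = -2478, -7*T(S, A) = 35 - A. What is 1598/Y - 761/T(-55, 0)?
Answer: 938884/6195 ≈ 151.56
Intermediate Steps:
T(S, A) = -5 + A/7 (T(S, A) = -(35 - A)/7 = -5 + A/7)
1598/Y - 761/T(-55, 0) = 1598/(-2478) - 761/(-5 + (⅐)*0) = 1598*(-1/2478) - 761/(-5 + 0) = -799/1239 - 761/(-5) = -799/1239 - 761*(-⅕) = -799/1239 + 761/5 = 938884/6195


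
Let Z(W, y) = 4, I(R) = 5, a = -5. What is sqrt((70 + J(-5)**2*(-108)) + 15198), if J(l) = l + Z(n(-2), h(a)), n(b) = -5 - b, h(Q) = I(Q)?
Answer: 2*sqrt(3790) ≈ 123.13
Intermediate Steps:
h(Q) = 5
J(l) = 4 + l (J(l) = l + 4 = 4 + l)
sqrt((70 + J(-5)**2*(-108)) + 15198) = sqrt((70 + (4 - 5)**2*(-108)) + 15198) = sqrt((70 + (-1)**2*(-108)) + 15198) = sqrt((70 + 1*(-108)) + 15198) = sqrt((70 - 108) + 15198) = sqrt(-38 + 15198) = sqrt(15160) = 2*sqrt(3790)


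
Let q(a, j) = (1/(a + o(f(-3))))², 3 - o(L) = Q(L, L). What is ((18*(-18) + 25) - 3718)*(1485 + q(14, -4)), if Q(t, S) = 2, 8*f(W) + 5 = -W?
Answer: -447394714/75 ≈ -5.9653e+6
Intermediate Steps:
f(W) = -5/8 - W/8 (f(W) = -5/8 + (-W)/8 = -5/8 - W/8)
o(L) = 1 (o(L) = 3 - 1*2 = 3 - 2 = 1)
q(a, j) = (1 + a)⁻² (q(a, j) = (1/(a + 1))² = (1/(1 + a))² = (1 + a)⁻²)
((18*(-18) + 25) - 3718)*(1485 + q(14, -4)) = ((18*(-18) + 25) - 3718)*(1485 + (1 + 14)⁻²) = ((-324 + 25) - 3718)*(1485 + 15⁻²) = (-299 - 3718)*(1485 + 1/225) = -4017*334126/225 = -447394714/75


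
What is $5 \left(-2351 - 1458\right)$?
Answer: $-19045$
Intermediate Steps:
$5 \left(-2351 - 1458\right) = 5 \left(-3809\right) = -19045$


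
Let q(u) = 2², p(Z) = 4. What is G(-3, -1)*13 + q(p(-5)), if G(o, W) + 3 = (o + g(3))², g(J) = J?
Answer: -35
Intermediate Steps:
q(u) = 4
G(o, W) = -3 + (3 + o)² (G(o, W) = -3 + (o + 3)² = -3 + (3 + o)²)
G(-3, -1)*13 + q(p(-5)) = (-3 + (3 - 3)²)*13 + 4 = (-3 + 0²)*13 + 4 = (-3 + 0)*13 + 4 = -3*13 + 4 = -39 + 4 = -35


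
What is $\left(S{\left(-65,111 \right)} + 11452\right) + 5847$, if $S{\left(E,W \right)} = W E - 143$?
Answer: $9941$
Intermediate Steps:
$S{\left(E,W \right)} = -143 + E W$ ($S{\left(E,W \right)} = E W - 143 = -143 + E W$)
$\left(S{\left(-65,111 \right)} + 11452\right) + 5847 = \left(\left(-143 - 7215\right) + 11452\right) + 5847 = \left(-7358 + 11452\right) + 5847 = 4094 + 5847 = 9941$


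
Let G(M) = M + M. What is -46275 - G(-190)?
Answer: -45895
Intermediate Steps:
G(M) = 2*M
-46275 - G(-190) = -46275 - 2*(-190) = -46275 - 1*(-380) = -46275 + 380 = -45895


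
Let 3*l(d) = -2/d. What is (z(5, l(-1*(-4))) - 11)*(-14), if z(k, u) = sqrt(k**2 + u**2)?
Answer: 154 - 7*sqrt(901)/3 ≈ 83.961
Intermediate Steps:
l(d) = -2/(3*d) (l(d) = (-2/d)/3 = -2/(3*d))
(z(5, l(-1*(-4))) - 11)*(-14) = (sqrt(5**2 + (-2/(3*((-1*(-4)))))**2) - 11)*(-14) = (sqrt(25 + (-2/3/4)**2) - 11)*(-14) = (sqrt(25 + (-2/3*1/4)**2) - 11)*(-14) = (sqrt(25 + (-1/6)**2) - 11)*(-14) = (sqrt(25 + 1/36) - 11)*(-14) = (sqrt(901/36) - 11)*(-14) = (sqrt(901)/6 - 11)*(-14) = (-11 + sqrt(901)/6)*(-14) = 154 - 7*sqrt(901)/3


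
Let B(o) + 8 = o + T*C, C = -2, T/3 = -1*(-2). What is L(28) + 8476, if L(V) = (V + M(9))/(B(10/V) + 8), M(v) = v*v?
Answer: 1380062/163 ≈ 8466.6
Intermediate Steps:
T = 6 (T = 3*(-1*(-2)) = 3*2 = 6)
M(v) = v²
B(o) = -20 + o (B(o) = -8 + (o + 6*(-2)) = -8 + (o - 12) = -8 + (-12 + o) = -20 + o)
L(V) = (81 + V)/(-12 + 10/V) (L(V) = (V + 9²)/((-20 + 10/V) + 8) = (V + 81)/(-12 + 10/V) = (81 + V)/(-12 + 10/V))
L(28) + 8476 = -1*28*(81 + 28)/(-10 + 12*28) + 8476 = -1*28*109/(-10 + 336) + 8476 = -1*28*109/326 + 8476 = -1*28*1/326*109 + 8476 = -1526/163 + 8476 = 1380062/163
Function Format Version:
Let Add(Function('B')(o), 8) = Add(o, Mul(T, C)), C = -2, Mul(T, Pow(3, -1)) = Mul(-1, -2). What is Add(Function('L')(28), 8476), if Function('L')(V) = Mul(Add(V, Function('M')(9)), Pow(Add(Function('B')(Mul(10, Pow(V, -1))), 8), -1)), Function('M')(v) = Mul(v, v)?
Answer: Rational(1380062, 163) ≈ 8466.6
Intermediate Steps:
T = 6 (T = Mul(3, Mul(-1, -2)) = Mul(3, 2) = 6)
Function('M')(v) = Pow(v, 2)
Function('B')(o) = Add(-20, o) (Function('B')(o) = Add(-8, Add(o, Mul(6, -2))) = Add(-8, Add(o, -12)) = Add(-8, Add(-12, o)) = Add(-20, o))
Function('L')(V) = Mul(Pow(Add(-12, Mul(10, Pow(V, -1))), -1), Add(81, V)) (Function('L')(V) = Mul(Add(V, Pow(9, 2)), Pow(Add(Add(-20, Mul(10, Pow(V, -1))), 8), -1)) = Mul(Add(V, 81), Pow(Add(-12, Mul(10, Pow(V, -1))), -1)) = Mul(Add(81, V), Pow(Add(-12, Mul(10, Pow(V, -1))), -1)) = Mul(Pow(Add(-12, Mul(10, Pow(V, -1))), -1), Add(81, V)))
Add(Function('L')(28), 8476) = Add(Mul(-1, 28, Pow(Add(-10, Mul(12, 28)), -1), Add(81, 28)), 8476) = Add(Mul(-1, 28, Pow(Add(-10, 336), -1), 109), 8476) = Add(Mul(-1, 28, Pow(326, -1), 109), 8476) = Add(Mul(-1, 28, Rational(1, 326), 109), 8476) = Add(Rational(-1526, 163), 8476) = Rational(1380062, 163)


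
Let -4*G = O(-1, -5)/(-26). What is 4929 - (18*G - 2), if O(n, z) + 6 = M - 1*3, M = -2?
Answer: 256511/52 ≈ 4932.9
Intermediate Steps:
O(n, z) = -11 (O(n, z) = -6 + (-2 - 1*3) = -6 + (-2 - 3) = -6 - 5 = -11)
G = -11/104 (G = -(-11)/(4*(-26)) = -(-11)*(-1)/(4*26) = -¼*11/26 = -11/104 ≈ -0.10577)
4929 - (18*G - 2) = 4929 - (18*(-11/104) - 2) = 4929 - (-99/52 - 2) = 4929 - 1*(-203/52) = 4929 + 203/52 = 256511/52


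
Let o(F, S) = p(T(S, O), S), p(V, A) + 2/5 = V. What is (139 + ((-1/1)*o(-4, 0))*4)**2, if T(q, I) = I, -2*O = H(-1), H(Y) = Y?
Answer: 480249/25 ≈ 19210.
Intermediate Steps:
O = 1/2 (O = -1/2*(-1) = 1/2 ≈ 0.50000)
p(V, A) = -2/5 + V
o(F, S) = 1/10 (o(F, S) = -2/5 + 1/2 = 1/10)
(139 + ((-1/1)*o(-4, 0))*4)**2 = (139 + (-1/1*(1/10))*4)**2 = (139 + (-1*1*(1/10))*4)**2 = (139 - 1*1/10*4)**2 = (139 - 1/10*4)**2 = (139 - 2/5)**2 = (693/5)**2 = 480249/25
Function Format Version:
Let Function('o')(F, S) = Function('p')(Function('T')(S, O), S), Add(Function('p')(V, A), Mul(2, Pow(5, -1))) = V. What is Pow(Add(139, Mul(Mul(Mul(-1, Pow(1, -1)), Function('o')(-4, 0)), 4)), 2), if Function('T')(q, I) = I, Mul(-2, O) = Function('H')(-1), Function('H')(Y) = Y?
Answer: Rational(480249, 25) ≈ 19210.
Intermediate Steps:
O = Rational(1, 2) (O = Mul(Rational(-1, 2), -1) = Rational(1, 2) ≈ 0.50000)
Function('p')(V, A) = Add(Rational(-2, 5), V)
Function('o')(F, S) = Rational(1, 10) (Function('o')(F, S) = Add(Rational(-2, 5), Rational(1, 2)) = Rational(1, 10))
Pow(Add(139, Mul(Mul(Mul(-1, Pow(1, -1)), Function('o')(-4, 0)), 4)), 2) = Pow(Add(139, Mul(Mul(Mul(-1, Pow(1, -1)), Rational(1, 10)), 4)), 2) = Pow(Add(139, Mul(Mul(Mul(-1, 1), Rational(1, 10)), 4)), 2) = Pow(Add(139, Mul(Mul(-1, Rational(1, 10)), 4)), 2) = Pow(Add(139, Mul(Rational(-1, 10), 4)), 2) = Pow(Add(139, Rational(-2, 5)), 2) = Pow(Rational(693, 5), 2) = Rational(480249, 25)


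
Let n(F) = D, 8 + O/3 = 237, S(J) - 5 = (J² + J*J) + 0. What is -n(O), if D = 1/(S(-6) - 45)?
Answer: -1/32 ≈ -0.031250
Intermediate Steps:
S(J) = 5 + 2*J² (S(J) = 5 + ((J² + J*J) + 0) = 5 + ((J² + J²) + 0) = 5 + (2*J² + 0) = 5 + 2*J²)
O = 687 (O = -24 + 3*237 = -24 + 711 = 687)
D = 1/32 (D = 1/((5 + 2*(-6)²) - 45) = 1/((5 + 2*36) - 45) = 1/((5 + 72) - 45) = 1/(77 - 45) = 1/32 ≈ 0.031250)
n(F) = 1/32
-n(O) = -1*1/32 = -1/32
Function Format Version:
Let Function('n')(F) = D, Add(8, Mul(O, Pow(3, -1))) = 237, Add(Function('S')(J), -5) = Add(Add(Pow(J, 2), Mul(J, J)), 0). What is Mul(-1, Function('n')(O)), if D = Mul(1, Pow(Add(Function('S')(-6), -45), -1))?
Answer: Rational(-1, 32) ≈ -0.031250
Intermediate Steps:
Function('S')(J) = Add(5, Mul(2, Pow(J, 2))) (Function('S')(J) = Add(5, Add(Add(Pow(J, 2), Mul(J, J)), 0)) = Add(5, Add(Add(Pow(J, 2), Pow(J, 2)), 0)) = Add(5, Add(Mul(2, Pow(J, 2)), 0)) = Add(5, Mul(2, Pow(J, 2))))
O = 687 (O = Add(-24, Mul(3, 237)) = Add(-24, 711) = 687)
D = Rational(1, 32) (D = Mul(1, Pow(Add(Add(5, Mul(2, Pow(-6, 2))), -45), -1)) = Mul(1, Pow(Add(Add(5, Mul(2, 36)), -45), -1)) = Mul(1, Pow(Add(Add(5, 72), -45), -1)) = Mul(1, Pow(Add(77, -45), -1)) = Mul(1, Pow(32, -1)) = Mul(1, Rational(1, 32)) = Rational(1, 32) ≈ 0.031250)
Function('n')(F) = Rational(1, 32)
Mul(-1, Function('n')(O)) = Mul(-1, Rational(1, 32)) = Rational(-1, 32)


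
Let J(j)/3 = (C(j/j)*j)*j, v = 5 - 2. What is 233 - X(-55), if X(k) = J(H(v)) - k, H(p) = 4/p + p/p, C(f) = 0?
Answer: 178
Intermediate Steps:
v = 3
H(p) = 1 + 4/p (H(p) = 4/p + 1 = 1 + 4/p)
J(j) = 0 (J(j) = 3*((0*j)*j) = 3*(0*j) = 3*0 = 0)
X(k) = -k (X(k) = 0 - k = -k)
233 - X(-55) = 233 - (-1)*(-55) = 233 - 1*55 = 233 - 55 = 178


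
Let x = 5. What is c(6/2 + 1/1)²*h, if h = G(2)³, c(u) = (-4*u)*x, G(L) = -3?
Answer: -172800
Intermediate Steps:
c(u) = -20*u (c(u) = -4*u*5 = -20*u)
h = -27 (h = (-3)³ = -27)
c(6/2 + 1/1)²*h = (-20*(6/2 + 1/1))²*(-27) = (-20*(6*(½) + 1*1))²*(-27) = (-20*(3 + 1))²*(-27) = (-20*4)²*(-27) = (-80)²*(-27) = 6400*(-27) = -172800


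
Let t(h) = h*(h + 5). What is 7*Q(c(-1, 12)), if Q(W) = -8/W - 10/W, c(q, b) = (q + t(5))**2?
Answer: -18/343 ≈ -0.052478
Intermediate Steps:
t(h) = h*(5 + h)
c(q, b) = (50 + q)**2 (c(q, b) = (q + 5*(5 + 5))**2 = (q + 5*10)**2 = (q + 50)**2 = (50 + q)**2)
Q(W) = -18/W
7*Q(c(-1, 12)) = 7*(-18/(50 - 1)**2) = 7*(-18/(49**2)) = 7*(-18/2401) = -18/343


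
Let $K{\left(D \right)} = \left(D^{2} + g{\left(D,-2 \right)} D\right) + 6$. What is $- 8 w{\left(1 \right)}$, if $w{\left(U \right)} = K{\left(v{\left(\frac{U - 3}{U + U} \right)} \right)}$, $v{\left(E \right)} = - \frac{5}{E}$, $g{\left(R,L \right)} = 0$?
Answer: $-248$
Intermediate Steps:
$K{\left(D \right)} = 6 + D^{2}$ ($K{\left(D \right)} = \left(D^{2} + 0 D\right) + 6 = \left(D^{2} + 0\right) + 6 = D^{2} + 6 = 6 + D^{2}$)
$w{\left(U \right)} = 6 + \frac{100 U^{2}}{\left(-3 + U\right)^{2}}$ ($w{\left(U \right)} = 6 + \left(- \frac{5}{\left(U - 3\right) \frac{1}{U + U}}\right)^{2} = 6 + \left(- \frac{5}{\left(-3 + U\right) \frac{1}{2 U}}\right)^{2} = 6 + \left(- \frac{5}{\frac{1}{2} \frac{1}{U} \left(-3 + U\right)}\right)^{2} = 6 + \left(- 5 \frac{2 U}{-3 + U}\right)^{2} = 6 + \left(- \frac{10 U}{-3 + U}\right)^{2} = 6 + \frac{100 U^{2}}{\left(-3 + U\right)^{2}}$)
$- 8 w{\left(1 \right)} = - 8 \left(6 + \frac{100 \cdot 1^{2}}{\left(-3 + 1\right)^{2}}\right) = - 8 \left(6 + 100 \cdot 1 \cdot \frac{1}{4}\right) = - 8 \left(6 + 25\right) = \left(-8\right) 31 = -248$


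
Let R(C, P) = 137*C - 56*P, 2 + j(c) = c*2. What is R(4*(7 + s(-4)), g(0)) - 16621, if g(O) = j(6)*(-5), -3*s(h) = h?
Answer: -27763/3 ≈ -9254.3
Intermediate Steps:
s(h) = -h/3
j(c) = -2 + 2*c (j(c) = -2 + c*2 = -2 + 2*c)
g(O) = -50 (g(O) = (-2 + 2*6)*(-5) = (-2 + 12)*(-5) = 10*(-5) = -50)
R(C, P) = -56*P + 137*C
R(4*(7 + s(-4)), g(0)) - 16621 = (-56*(-50) + 137*(4*(7 - ⅓*(-4)))) - 16621 = (2800 + 137*(4*(7 + 4/3))) - 16621 = (2800 + 137*(4*(25/3))) - 16621 = (2800 + 137*(100/3)) - 16621 = (2800 + 13700/3) - 16621 = 22100/3 - 16621 = -27763/3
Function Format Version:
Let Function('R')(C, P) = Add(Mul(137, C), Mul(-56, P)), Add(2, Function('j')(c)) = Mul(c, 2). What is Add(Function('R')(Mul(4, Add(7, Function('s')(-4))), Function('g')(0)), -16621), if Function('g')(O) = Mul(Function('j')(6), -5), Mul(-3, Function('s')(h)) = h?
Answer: Rational(-27763, 3) ≈ -9254.3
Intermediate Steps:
Function('s')(h) = Mul(Rational(-1, 3), h)
Function('j')(c) = Add(-2, Mul(2, c)) (Function('j')(c) = Add(-2, Mul(c, 2)) = Add(-2, Mul(2, c)))
Function('g')(O) = -50 (Function('g')(O) = Mul(Add(-2, Mul(2, 6)), -5) = Mul(Add(-2, 12), -5) = Mul(10, -5) = -50)
Function('R')(C, P) = Add(Mul(-56, P), Mul(137, C))
Add(Function('R')(Mul(4, Add(7, Function('s')(-4))), Function('g')(0)), -16621) = Add(Add(Mul(-56, -50), Mul(137, Mul(4, Add(7, Mul(Rational(-1, 3), -4))))), -16621) = Add(Add(2800, Mul(137, Mul(4, Add(7, Rational(4, 3))))), -16621) = Add(Add(2800, Mul(137, Mul(4, Rational(25, 3)))), -16621) = Add(Add(2800, Mul(137, Rational(100, 3))), -16621) = Add(Add(2800, Rational(13700, 3)), -16621) = Add(Rational(22100, 3), -16621) = Rational(-27763, 3)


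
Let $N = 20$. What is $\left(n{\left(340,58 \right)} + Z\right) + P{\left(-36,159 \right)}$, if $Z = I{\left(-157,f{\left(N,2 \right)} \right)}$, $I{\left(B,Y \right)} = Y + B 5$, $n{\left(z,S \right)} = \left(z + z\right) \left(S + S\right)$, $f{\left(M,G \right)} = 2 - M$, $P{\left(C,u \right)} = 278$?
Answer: $78355$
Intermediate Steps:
$n{\left(z,S \right)} = 4 S z$ ($n{\left(z,S \right)} = 2 z 2 S = 4 S z$)
$I{\left(B,Y \right)} = Y + 5 B$
$Z = -803$ ($Z = \left(2 - 20\right) + 5 \left(-157\right) = \left(2 - 20\right) - 785 = -18 - 785 = -803$)
$\left(n{\left(340,58 \right)} + Z\right) + P{\left(-36,159 \right)} = \left(4 \cdot 58 \cdot 340 - 803\right) + 278 = \left(78880 - 803\right) + 278 = 78077 + 278 = 78355$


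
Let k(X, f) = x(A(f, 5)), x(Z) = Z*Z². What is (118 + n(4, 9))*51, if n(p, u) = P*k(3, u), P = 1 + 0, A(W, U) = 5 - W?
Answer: 2754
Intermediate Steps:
x(Z) = Z³
k(X, f) = (5 - f)³
P = 1
n(p, u) = -(-5 + u)³ (n(p, u) = 1*(-(-5 + u)³) = -(-5 + u)³)
(118 + n(4, 9))*51 = (118 - (-5 + 9)³)*51 = (118 - 1*4³)*51 = (118 - 1*64)*51 = (118 - 64)*51 = 54*51 = 2754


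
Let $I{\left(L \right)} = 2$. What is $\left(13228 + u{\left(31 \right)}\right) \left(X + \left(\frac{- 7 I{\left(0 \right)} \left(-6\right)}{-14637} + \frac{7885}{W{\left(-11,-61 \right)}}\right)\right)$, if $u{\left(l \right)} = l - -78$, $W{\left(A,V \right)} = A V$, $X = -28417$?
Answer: $- \frac{177178955057166}{467687} \approx -3.7884 \cdot 10^{8}$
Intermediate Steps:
$u{\left(l \right)} = 78 + l$ ($u{\left(l \right)} = l + 78 = 78 + l$)
$\left(13228 + u{\left(31 \right)}\right) \left(X + \left(\frac{- 7 I{\left(0 \right)} \left(-6\right)}{-14637} + \frac{7885}{W{\left(-11,-61 \right)}}\right)\right) = \left(13228 + \left(78 + 31\right)\right) \left(-28417 + \left(\frac{\left(-7\right) 2 \left(-6\right)}{-14637} + \frac{7885}{\left(-11\right) \left(-61\right)}\right)\right) = \left(13228 + 109\right) \left(-28417 + \left(\left(-14\right) \left(-6\right) \left(- \frac{1}{14637}\right) + \frac{7885}{671}\right)\right) = 13337 \left(-28417 + \left(84 \left(- \frac{1}{14637}\right) + 7885 \cdot \frac{1}{671}\right)\right) = 13337 \left(-28417 + \left(- \frac{4}{697} + \frac{7885}{671}\right)\right) = 13337 \left(-28417 + \frac{5493161}{467687}\right) = 13337 \left(- \frac{13284768318}{467687}\right) = - \frac{177178955057166}{467687}$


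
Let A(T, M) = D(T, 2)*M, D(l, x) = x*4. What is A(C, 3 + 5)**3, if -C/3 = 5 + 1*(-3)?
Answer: 262144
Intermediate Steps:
D(l, x) = 4*x
C = -6 (C = -3*(5 + 1*(-3)) = -3*(5 - 3) = -3*2 = -6)
A(T, M) = 8*M (A(T, M) = (4*2)*M = 8*M)
A(C, 3 + 5)**3 = (8*(3 + 5))**3 = (8*8)**3 = 64**3 = 262144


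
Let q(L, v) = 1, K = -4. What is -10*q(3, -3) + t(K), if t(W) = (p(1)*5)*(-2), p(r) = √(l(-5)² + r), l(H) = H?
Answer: -10 - 10*√26 ≈ -60.990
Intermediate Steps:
p(r) = √(25 + r) (p(r) = √((-5)² + r) = √(25 + r))
t(W) = -10*√26 (t(W) = (√(25 + 1)*5)*(-2) = (√26*5)*(-2) = (5*√26)*(-2) = -10*√26)
-10*q(3, -3) + t(K) = -10*1 - 10*√26 = -10 - 10*√26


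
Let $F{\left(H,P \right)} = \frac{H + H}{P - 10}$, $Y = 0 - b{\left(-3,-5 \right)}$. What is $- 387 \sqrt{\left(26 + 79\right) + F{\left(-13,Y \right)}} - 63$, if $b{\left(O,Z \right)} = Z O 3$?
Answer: $-63 - \frac{387 \sqrt{319055}}{55} \approx -4037.5$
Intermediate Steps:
$b{\left(O,Z \right)} = 3 O Z$ ($b{\left(O,Z \right)} = O Z 3 = 3 O Z$)
$Y = -45$ ($Y = 0 - 3 \left(-3\right) \left(-5\right) = 0 - 45 = -45$)
$F{\left(H,P \right)} = \frac{2 H}{-10 + P}$
$- 387 \sqrt{\left(26 + 79\right) + F{\left(-13,Y \right)}} - 63 = - 387 \sqrt{\left(26 + 79\right) + 2 \left(-13\right) \frac{1}{-10 - 45}} - 63 = - 387 \sqrt{105 + 2 \left(-13\right) \frac{1}{-55}} - 63 = - 387 \sqrt{105 + 2 \left(-13\right) \left(- \frac{1}{55}\right)} - 63 = - 387 \sqrt{105 + \frac{26}{55}} - 63 = - 387 \sqrt{\frac{5801}{55}} - 63 = - 387 \frac{\sqrt{319055}}{55} - 63 = - \frac{387 \sqrt{319055}}{55} - 63 = -63 - \frac{387 \sqrt{319055}}{55}$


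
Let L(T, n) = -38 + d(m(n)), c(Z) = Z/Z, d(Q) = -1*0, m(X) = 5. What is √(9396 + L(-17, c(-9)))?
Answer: √9358 ≈ 96.737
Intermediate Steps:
d(Q) = 0
c(Z) = 1
L(T, n) = -38 (L(T, n) = -38 + 0 = -38)
√(9396 + L(-17, c(-9))) = √(9396 - 38) = √9358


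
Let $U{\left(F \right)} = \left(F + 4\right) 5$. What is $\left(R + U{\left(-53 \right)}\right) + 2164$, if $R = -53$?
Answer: $1866$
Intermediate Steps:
$U{\left(F \right)} = 20 + 5 F$ ($U{\left(F \right)} = \left(4 + F\right) 5 = 20 + 5 F$)
$\left(R + U{\left(-53 \right)}\right) + 2164 = \left(-53 + \left(20 + 5 \left(-53\right)\right)\right) + 2164 = \left(-53 + \left(20 - 265\right)\right) + 2164 = \left(-53 - 245\right) + 2164 = -298 + 2164 = 1866$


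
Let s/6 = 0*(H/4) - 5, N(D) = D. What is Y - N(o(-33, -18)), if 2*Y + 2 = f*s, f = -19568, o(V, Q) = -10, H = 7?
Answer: 293529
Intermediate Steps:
s = -30 (s = 6*(0*(7/4) - 5) = 6*(0 - 5) = 6*(-5) = -30)
Y = 293519 (Y = -1 + (-19568*(-30))/2 = -1 + (½)*587040 = -1 + 293520 = 293519)
Y - N(o(-33, -18)) = 293519 - 1*(-10) = 293519 + 10 = 293529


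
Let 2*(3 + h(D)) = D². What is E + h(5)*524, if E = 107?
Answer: 5085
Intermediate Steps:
h(D) = -3 + D²/2
E + h(5)*524 = 107 + (-3 + (½)*5²)*524 = 107 + (-3 + (½)*25)*524 = 107 + (-3 + 25/2)*524 = 107 + (19/2)*524 = 107 + 4978 = 5085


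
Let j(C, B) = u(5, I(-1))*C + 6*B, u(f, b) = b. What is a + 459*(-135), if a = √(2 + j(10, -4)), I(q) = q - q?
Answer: -61965 + I*√22 ≈ -61965.0 + 4.6904*I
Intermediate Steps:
I(q) = 0
j(C, B) = 6*B (j(C, B) = 0*C + 6*B = 0 + 6*B = 6*B)
a = I*√22 (a = √(2 + 6*(-4)) = √(2 - 24) = √(-22) = I*√22 ≈ 4.6904*I)
a + 459*(-135) = I*√22 + 459*(-135) = I*√22 - 61965 = -61965 + I*√22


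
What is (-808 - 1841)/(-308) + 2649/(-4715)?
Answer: 11674143/1452220 ≈ 8.0388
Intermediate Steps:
(-808 - 1841)/(-308) + 2649/(-4715) = -2649*(-1/308) + 2649*(-1/4715) = 2649/308 - 2649/4715 = 11674143/1452220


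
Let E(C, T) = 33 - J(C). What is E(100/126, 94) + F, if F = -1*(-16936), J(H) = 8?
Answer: 16961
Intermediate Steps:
E(C, T) = 25 (E(C, T) = 33 - 1*8 = 33 - 8 = 25)
F = 16936
E(100/126, 94) + F = 25 + 16936 = 16961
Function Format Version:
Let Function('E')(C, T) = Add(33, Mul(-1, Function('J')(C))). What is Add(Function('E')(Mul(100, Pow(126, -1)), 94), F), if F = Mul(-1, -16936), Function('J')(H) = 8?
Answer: 16961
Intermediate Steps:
Function('E')(C, T) = 25 (Function('E')(C, T) = Add(33, Mul(-1, 8)) = Add(33, -8) = 25)
F = 16936
Add(Function('E')(Mul(100, Pow(126, -1)), 94), F) = Add(25, 16936) = 16961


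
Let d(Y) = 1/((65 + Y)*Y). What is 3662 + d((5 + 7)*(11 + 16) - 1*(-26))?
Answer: 531905501/145250 ≈ 3662.0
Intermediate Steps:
d(Y) = 1/(Y*(65 + Y))
3662 + d((5 + 7)*(11 + 16) - 1*(-26)) = 3662 + 1/(((5 + 7)*(11 + 16) - 1*(-26))*(65 + ((5 + 7)*(11 + 16) - 1*(-26)))) = 3662 + 1/((12*27 + 26)*(65 + (12*27 + 26))) = 3662 + 1/((324 + 26)*(65 + (324 + 26))) = 3662 + 1/(350*(65 + 350)) = 3662 + (1/350)/415 = 3662 + (1/350)*(1/415) = 3662 + 1/145250 = 531905501/145250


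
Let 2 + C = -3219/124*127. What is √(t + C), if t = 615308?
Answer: √2352563061/62 ≈ 782.31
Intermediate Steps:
C = -409061/124 (C = -2 - 3219/124*127 = -2 - 408813/124 = -409061/124 ≈ -3298.9)
√(t + C) = √(615308 - 409061/124) = √(75889131/124) = √2352563061/62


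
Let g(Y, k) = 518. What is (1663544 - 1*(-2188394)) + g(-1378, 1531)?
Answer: 3852456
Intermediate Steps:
(1663544 - 1*(-2188394)) + g(-1378, 1531) = (1663544 - 1*(-2188394)) + 518 = (1663544 + 2188394) + 518 = 3851938 + 518 = 3852456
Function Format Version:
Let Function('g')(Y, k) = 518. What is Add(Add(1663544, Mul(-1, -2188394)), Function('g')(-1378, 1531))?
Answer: 3852456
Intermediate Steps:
Add(Add(1663544, Mul(-1, -2188394)), Function('g')(-1378, 1531)) = Add(Add(1663544, Mul(-1, -2188394)), 518) = Add(Add(1663544, 2188394), 518) = Add(3851938, 518) = 3852456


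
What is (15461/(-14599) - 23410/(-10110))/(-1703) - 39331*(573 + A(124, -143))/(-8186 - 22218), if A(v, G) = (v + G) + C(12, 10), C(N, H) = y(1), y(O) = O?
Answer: 548676598438527283/764222176357068 ≈ 717.95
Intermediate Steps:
C(N, H) = 1
A(v, G) = 1 + G + v (A(v, G) = (v + G) + 1 = (G + v) + 1 = 1 + G + v)
(15461/(-14599) - 23410/(-10110))/(-1703) - 39331*(573 + A(124, -143))/(-8186 - 22218) = (15461/(-14599) - 23410/(-10110))/(-1703) - 39331*(573 + (1 - 143 + 124))/(-8186 - 22218) = (15461*(-1/14599) - 23410*(-1/10110))*(-1/1703) - 39331/((-30404/(573 - 18))) = (-15461/14599 + 2341/1011)*(-1/1703) - 39331/((-30404/555)) = (18545188/14759589)*(-1/1703) - 39331/((-30404*1/555)) = -18545188/25135580067 - 39331/(-30404/555) = -18545188/25135580067 - 39331*(-555/30404) = -18545188/25135580067 + 21828705/30404 = 548676598438527283/764222176357068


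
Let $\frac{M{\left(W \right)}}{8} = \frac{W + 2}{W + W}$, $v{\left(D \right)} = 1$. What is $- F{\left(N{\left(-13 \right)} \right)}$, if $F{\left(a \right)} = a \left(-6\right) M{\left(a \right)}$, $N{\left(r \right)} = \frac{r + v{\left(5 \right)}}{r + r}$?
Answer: $\frac{768}{13} \approx 59.077$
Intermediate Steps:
$M{\left(W \right)} = \frac{4 \left(2 + W\right)}{W}$ ($M{\left(W \right)} = 8 \frac{W + 2}{W + W} = 8 \frac{2 + W}{2 W} = \frac{4 \left(2 + W\right)}{W}$)
$N{\left(r \right)} = \frac{1 + r}{2 r}$ ($N{\left(r \right)} = \frac{r + 1}{r + r} = \frac{1 + r}{2 r}$)
$F{\left(a \right)} = - 6 a \left(4 + \frac{8}{a}\right)$ ($F{\left(a \right)} = a \left(-6\right) \left(4 + \frac{8}{a}\right) = - 6 a \left(4 + \frac{8}{a}\right)$)
$- F{\left(N{\left(-13 \right)} \right)} = - (-48 - 24 \frac{1 - 13}{2 \left(-13\right)}) = - (-48 - 24 \cdot \frac{1}{2} \left(- \frac{1}{13}\right) \left(-12\right)) = - (-48 - \frac{144}{13}) = \left(-1\right) \left(- \frac{768}{13}\right) = \frac{768}{13}$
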